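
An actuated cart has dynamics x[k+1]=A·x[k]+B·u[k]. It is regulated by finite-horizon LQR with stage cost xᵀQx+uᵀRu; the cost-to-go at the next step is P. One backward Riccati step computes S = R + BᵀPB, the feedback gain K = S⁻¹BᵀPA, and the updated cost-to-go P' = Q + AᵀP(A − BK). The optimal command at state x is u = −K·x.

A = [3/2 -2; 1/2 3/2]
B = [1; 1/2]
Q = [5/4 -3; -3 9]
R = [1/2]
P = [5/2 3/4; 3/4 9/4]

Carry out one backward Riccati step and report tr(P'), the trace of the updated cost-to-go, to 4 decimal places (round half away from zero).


BᵀP = [2.8750 1.8750]
S = R + BᵀPB = [1/2] + [3.8125] = [4.3125]
BᵀPA = [5.2500 -2.9375]
K = S⁻¹·BᵀPA = [1.2174 -0.6812]
A−BK = [0.2826 -1.3188; -0.1087 1.8406]
AᵀP(A−BK) = [0.9212 -1.2989; -1.2989 8.5616]
P' = Q + AᵀP(A−BK) = [2.1712 -4.2989; -4.2989 17.5616]
tr(P') = 19.7328

19.7328


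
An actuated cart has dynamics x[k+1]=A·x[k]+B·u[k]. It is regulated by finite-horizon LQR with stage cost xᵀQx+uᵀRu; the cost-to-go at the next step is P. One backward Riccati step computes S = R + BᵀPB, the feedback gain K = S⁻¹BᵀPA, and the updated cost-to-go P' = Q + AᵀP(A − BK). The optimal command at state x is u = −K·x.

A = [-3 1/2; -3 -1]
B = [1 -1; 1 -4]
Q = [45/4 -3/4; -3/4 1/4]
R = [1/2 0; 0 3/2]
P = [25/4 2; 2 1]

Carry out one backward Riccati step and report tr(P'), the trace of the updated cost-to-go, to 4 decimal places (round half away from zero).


14.7492

BᵀP = [8.2500 3.0000; -14.2500 -6.0000]
S = R + BᵀPB = [1/2 0; 0 3/2] + [11.2500 -20.2500; -20.2500 38.2500] = [11.7500 -20.2500; -20.2500 39.7500]
BᵀPA = [-33.7500 1.1250; 60.7500 -1.1250]
K = S⁻¹·BᵀPA = [-1.9539 0.3849; 0.5329 0.1678]
A−BK = [-0.5132 0.2829; 1.0855 -0.7138]
AᵀP(A−BK) = [2.9309 -0.5773; -0.5773 0.3183]
P' = Q + AᵀP(A−BK) = [14.1809 -1.3273; -1.3273 0.5683]
tr(P') = 14.7492


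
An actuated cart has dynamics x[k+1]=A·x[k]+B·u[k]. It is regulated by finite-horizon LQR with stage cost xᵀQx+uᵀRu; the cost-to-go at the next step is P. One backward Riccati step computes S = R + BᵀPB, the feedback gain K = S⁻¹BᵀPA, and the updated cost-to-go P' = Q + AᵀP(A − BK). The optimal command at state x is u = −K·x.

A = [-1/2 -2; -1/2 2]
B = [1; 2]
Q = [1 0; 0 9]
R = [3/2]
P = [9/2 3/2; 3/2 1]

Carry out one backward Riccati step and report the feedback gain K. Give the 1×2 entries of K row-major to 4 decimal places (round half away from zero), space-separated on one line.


-0.3438 -0.5000

BᵀP = [7.5000 3.5000]
S = R + BᵀPB = [3/2] + [14.5000] = [16.0000]
BᵀPA = [-5.5000 -8.0000]
K = S⁻¹·BᵀPA = [-0.3438 -0.5000]
A−BK = [-0.1563 -1.5000; 0.1875 3.0000]
AᵀP(A−BK) = [0.2344 0.7500; 0.7500 6.0000]
P' = Q + AᵀP(A−BK) = [1.2344 0.7500; 0.7500 15.0000]
tr(P') = 16.2344


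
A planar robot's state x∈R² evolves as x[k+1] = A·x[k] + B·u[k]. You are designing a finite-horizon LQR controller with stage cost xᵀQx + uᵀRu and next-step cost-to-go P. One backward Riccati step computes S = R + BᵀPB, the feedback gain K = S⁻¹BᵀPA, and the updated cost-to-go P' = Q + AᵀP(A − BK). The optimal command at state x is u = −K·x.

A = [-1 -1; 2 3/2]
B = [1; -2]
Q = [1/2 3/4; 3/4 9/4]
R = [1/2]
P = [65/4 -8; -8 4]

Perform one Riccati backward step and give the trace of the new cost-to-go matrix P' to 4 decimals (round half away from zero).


BᵀP = [32.2500 -16.0000]
S = R + BᵀPB = [1/2] + [64.2500] = [64.7500]
BᵀPA = [-64.2500 -56.2500]
K = S⁻¹·BᵀPA = [-0.9923 -0.8687]
A−BK = [-0.0077 -0.1313; 0.0154 -0.2375]
AᵀP(A−BK) = [0.4961 0.4344; 0.4344 0.3842]
P' = Q + AᵀP(A−BK) = [0.9961 1.1844; 1.1844 2.6342]
tr(P') = 3.6303

3.6303


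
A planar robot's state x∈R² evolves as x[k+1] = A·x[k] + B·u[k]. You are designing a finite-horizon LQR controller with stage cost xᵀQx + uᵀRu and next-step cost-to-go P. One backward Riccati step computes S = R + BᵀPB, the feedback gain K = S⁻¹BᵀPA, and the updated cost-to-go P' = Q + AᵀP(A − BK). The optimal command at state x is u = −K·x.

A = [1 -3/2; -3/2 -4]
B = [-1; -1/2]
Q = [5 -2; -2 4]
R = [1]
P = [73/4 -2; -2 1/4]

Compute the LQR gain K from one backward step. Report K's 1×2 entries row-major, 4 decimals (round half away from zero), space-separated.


BᵀP = [-17.2500 1.8750]
S = R + BᵀPB = [1] + [16.3125] = [17.3125]
BᵀPA = [-20.0625 18.3750]
K = S⁻¹·BᵀPA = [-1.1588 1.0614]
A−BK = [-0.1588 -0.4386; -2.0794 -3.4693]
AᵀP(A−BK) = [1.5632 -1.0812; -1.0812 1.5598]
P' = Q + AᵀP(A−BK) = [6.5632 -3.0812; -3.0812 5.5598]
tr(P') = 12.1230

-1.1588 1.0614


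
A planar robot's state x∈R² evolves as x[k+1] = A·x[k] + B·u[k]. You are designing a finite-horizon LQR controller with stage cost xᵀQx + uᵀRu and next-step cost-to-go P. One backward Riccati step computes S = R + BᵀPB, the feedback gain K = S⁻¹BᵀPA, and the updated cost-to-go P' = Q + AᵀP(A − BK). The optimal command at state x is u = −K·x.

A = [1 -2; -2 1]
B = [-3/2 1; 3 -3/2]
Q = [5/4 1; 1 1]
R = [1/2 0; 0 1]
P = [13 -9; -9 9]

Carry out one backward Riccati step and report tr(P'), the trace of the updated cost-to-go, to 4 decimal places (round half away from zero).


5.9526

BᵀP = [-46.5000 40.5000; 26.5000 -22.5000]
S = R + BᵀPB = [1/2 0; 0 1] + [191.2500 -107.2500; -107.2500 60.2500] = [191.7500 -107.2500; -107.2500 61.2500]
BᵀPA = [-127.5000 133.5000; 71.5000 -75.5000]
K = S⁻¹·BᵀPA = [-0.5823 0.3283; 0.1477 -0.6577]
A−BK = [-0.0212 -0.8498; -0.0315 -0.9716]
AᵀP(A−BK) = [0.1941 -0.1094; -0.1094 3.5085]
P' = Q + AᵀP(A−BK) = [1.4441 0.8906; 0.8906 4.5085]
tr(P') = 5.9526


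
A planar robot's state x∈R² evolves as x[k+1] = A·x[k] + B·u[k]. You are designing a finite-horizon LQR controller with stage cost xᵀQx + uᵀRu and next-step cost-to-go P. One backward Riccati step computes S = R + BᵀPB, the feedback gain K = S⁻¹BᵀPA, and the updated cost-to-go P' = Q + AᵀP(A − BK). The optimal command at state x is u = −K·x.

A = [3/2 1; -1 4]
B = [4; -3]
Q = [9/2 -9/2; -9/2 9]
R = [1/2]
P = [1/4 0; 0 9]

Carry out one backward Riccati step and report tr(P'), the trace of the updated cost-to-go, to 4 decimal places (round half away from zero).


BᵀP = [1.0000 -27.0000]
S = R + BᵀPB = [1/2] + [85.0000] = [85.5000]
BᵀPA = [28.5000 -107.0000]
K = S⁻¹·BᵀPA = [0.3333 -1.2515]
A−BK = [0.1667 6.0058; 0.0000 0.2456]
AᵀP(A−BK) = [0.0625 0.0417; 0.0417 10.3436]
P' = Q + AᵀP(A−BK) = [4.5625 -4.4583; -4.4583 19.3436]
tr(P') = 23.9061

23.9061


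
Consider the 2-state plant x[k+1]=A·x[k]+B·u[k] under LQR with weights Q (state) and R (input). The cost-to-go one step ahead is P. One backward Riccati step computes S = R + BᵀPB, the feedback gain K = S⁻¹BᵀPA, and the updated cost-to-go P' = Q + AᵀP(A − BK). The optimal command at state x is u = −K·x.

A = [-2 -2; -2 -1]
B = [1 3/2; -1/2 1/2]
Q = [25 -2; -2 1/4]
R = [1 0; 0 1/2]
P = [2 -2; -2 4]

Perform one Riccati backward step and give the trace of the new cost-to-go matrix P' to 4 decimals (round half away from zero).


29.4202

BᵀP = [3.0000 -4.0000; 2.0000 -1.0000]
S = R + BᵀPB = [1 0; 0 1/2] + [5.0000 2.5000; 2.5000 2.5000] = [6.0000 2.5000; 2.5000 3.0000]
BᵀPA = [2.0000 -2.0000; -2.0000 -3.0000]
K = S⁻¹·BᵀPA = [0.9362 0.1277; -1.4468 -1.1064]
A−BK = [-0.7660 -0.4681; -0.8085 -0.3830]
AᵀP(A−BK) = [3.2340 1.5319; 1.5319 0.9362]
P' = Q + AᵀP(A−BK) = [28.2340 -0.4681; -0.4681 1.1862]
tr(P') = 29.4202


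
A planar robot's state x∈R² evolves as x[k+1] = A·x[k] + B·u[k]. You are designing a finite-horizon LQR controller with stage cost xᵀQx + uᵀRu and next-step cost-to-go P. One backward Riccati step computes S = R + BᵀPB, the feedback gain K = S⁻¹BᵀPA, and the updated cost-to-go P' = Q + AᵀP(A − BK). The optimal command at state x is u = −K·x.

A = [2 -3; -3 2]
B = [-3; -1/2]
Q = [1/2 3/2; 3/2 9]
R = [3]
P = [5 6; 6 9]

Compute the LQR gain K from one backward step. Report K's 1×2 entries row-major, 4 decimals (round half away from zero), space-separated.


BᵀP = [-18.0000 -22.5000]
S = R + BᵀPB = [3] + [65.2500] = [68.2500]
BᵀPA = [31.5000 9.0000]
K = S⁻¹·BᵀPA = [0.4615 0.1319]
A−BK = [3.3846 -2.6044; -2.7692 2.0659]
AᵀP(A−BK) = [14.4615 -10.1538; -10.1538 7.8132]
P' = Q + AᵀP(A−BK) = [14.9615 -8.6538; -8.6538 16.8132]
tr(P') = 31.7747

0.4615 0.1319


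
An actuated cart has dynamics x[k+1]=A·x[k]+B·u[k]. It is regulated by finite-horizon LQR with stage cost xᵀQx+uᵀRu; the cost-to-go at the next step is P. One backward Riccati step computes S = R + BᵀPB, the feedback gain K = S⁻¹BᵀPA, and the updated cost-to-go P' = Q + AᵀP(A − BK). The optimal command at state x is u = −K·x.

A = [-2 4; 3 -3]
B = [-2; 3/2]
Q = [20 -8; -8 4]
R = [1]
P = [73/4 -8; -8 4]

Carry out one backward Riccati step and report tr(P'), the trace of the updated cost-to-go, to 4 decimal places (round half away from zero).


BᵀP = [-48.5000 22.0000]
S = R + BᵀPB = [1] + [130.0000] = [131.0000]
BᵀPA = [163.0000 -260.0000]
K = S⁻¹·BᵀPA = [1.2443 -1.9847]
A−BK = [0.4885 0.0305; 1.1336 -0.0229]
AᵀP(A−BK) = [2.1832 -2.4885; -2.4885 3.9695]
P' = Q + AᵀP(A−BK) = [22.1832 -10.4885; -10.4885 7.9695]
tr(P') = 30.1527

30.1527


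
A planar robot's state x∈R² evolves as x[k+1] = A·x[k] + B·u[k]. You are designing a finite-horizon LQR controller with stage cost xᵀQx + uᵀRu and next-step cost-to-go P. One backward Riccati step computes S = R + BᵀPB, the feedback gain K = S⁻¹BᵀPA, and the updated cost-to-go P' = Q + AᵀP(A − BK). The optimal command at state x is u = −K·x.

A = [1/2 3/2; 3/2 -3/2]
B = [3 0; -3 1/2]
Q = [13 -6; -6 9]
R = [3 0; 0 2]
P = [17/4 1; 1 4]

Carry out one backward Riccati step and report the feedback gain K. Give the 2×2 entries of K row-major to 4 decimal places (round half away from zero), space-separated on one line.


-0.0714 0.4714 0.9762 -0.0429

BᵀP = [9.7500 -9.0000; 0.5000 2.0000]
S = R + BᵀPB = [3 0; 0 2] + [56.2500 -4.5000; -4.5000 1.0000] = [59.2500 -4.5000; -4.5000 3.0000]
BᵀPA = [-8.6250 28.1250; 3.2500 -2.2500]
K = S⁻¹·BᵀPA = [-0.0714 0.4714; 0.9762 -0.0429]
A−BK = [0.7143 0.0857; 0.7976 -0.0643]
AᵀP(A−BK) = [7.7738 -0.1071; -0.1071 0.7071]
P' = Q + AᵀP(A−BK) = [20.7738 -6.1071; -6.1071 9.7071]
tr(P') = 30.4810


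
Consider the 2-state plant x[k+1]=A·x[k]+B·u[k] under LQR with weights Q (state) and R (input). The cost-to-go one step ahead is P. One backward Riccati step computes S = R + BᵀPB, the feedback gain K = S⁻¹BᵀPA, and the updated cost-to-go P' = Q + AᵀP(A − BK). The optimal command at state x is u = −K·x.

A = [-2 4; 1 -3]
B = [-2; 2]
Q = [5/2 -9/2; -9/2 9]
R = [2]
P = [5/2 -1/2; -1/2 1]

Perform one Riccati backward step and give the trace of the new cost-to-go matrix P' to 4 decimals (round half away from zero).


19.8000

BᵀP = [-6.0000 3.0000]
S = R + BᵀPB = [2] + [18.0000] = [20.0000]
BᵀPA = [15.0000 -33.0000]
K = S⁻¹·BᵀPA = [0.7500 -1.6500]
A−BK = [-0.5000 0.7000; -0.5000 0.3000]
AᵀP(A−BK) = [1.7500 -3.2500; -3.2500 6.5500]
P' = Q + AᵀP(A−BK) = [4.2500 -7.7500; -7.7500 15.5500]
tr(P') = 19.8000


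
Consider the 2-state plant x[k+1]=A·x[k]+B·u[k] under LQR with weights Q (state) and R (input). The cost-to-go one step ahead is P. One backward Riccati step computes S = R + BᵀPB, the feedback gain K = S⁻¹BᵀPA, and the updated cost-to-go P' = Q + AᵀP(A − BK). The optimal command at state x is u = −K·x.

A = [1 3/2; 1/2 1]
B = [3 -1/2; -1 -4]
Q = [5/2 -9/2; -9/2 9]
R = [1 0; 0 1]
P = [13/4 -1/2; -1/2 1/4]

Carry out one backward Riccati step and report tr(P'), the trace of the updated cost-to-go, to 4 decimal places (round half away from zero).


BᵀP = [10.2500 -1.7500; 0.3750 -0.7500]
S = R + BᵀPB = [1 0; 0 1] + [32.5000 1.8750; 1.8750 2.8125] = [33.5000 1.8750; 1.8750 3.8125]
BᵀPA = [9.3750 13.6250; 0.0000 -0.1875]
K = S⁻¹·BᵀPA = [0.2878 0.4211; -0.1415 -0.2563]
A−BK = [0.0659 0.1087; 0.2217 0.3960]
AᵀP(A−BK) = [0.1146 0.1776; 0.1776 0.2775]
P' = Q + AᵀP(A−BK) = [2.6146 -4.3224; -4.3224 9.2775]
tr(P') = 11.8922

11.8922


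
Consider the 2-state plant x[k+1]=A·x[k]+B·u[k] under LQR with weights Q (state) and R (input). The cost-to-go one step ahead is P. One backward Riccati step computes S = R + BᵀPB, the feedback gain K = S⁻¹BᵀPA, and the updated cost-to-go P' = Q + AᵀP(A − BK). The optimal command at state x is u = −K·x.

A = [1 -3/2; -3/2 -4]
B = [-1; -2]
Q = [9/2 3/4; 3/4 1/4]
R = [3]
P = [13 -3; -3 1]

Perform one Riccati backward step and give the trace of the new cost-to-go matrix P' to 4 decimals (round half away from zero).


23.9375

BᵀP = [-7.0000 1.0000]
S = R + BᵀPB = [3] + [5.0000] = [8.0000]
BᵀPA = [-8.5000 6.5000]
K = S⁻¹·BᵀPA = [-1.0625 0.8125]
A−BK = [-0.0625 -0.6875; -3.6250 -2.3750]
AᵀP(A−BK) = [15.2188 -1.3438; -1.3438 3.9688]
P' = Q + AᵀP(A−BK) = [19.7188 -0.5938; -0.5938 4.2188]
tr(P') = 23.9375


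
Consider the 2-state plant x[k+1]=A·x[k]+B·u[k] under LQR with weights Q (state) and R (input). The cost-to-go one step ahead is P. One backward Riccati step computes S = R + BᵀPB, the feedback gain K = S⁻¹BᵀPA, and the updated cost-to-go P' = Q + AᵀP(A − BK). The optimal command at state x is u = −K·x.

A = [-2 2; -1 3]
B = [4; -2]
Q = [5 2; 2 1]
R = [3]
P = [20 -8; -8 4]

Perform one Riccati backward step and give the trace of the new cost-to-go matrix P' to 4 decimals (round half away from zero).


17.4261

BᵀP = [96.0000 -40.0000]
S = R + BᵀPB = [3] + [464.0000] = [467.0000]
BᵀPA = [-152.0000 72.0000]
K = S⁻¹·BᵀPA = [-0.3255 0.1542]
A−BK = [-0.6981 1.3833; -1.6510 3.3084]
AᵀP(A−BK) = [2.5268 -4.5653; -4.5653 8.8994]
P' = Q + AᵀP(A−BK) = [7.5268 -2.5653; -2.5653 9.8994]
tr(P') = 17.4261


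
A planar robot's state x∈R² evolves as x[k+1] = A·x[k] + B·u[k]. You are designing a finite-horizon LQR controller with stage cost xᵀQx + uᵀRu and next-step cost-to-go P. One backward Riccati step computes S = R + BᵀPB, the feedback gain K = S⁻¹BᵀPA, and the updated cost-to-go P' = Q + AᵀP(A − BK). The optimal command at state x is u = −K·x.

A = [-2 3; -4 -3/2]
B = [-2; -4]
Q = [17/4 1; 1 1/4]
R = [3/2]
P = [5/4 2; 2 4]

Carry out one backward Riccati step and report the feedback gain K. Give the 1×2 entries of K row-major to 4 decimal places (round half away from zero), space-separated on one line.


0.9854 -0.0146

BᵀP = [-10.5000 -20.0000]
S = R + BᵀPB = [3/2] + [101.0000] = [102.5000]
BᵀPA = [101.0000 -1.5000]
K = S⁻¹·BᵀPA = [0.9854 -0.0146]
A−BK = [-0.0293 2.9707; -0.0585 -1.5585]
AᵀP(A−BK) = [1.4780 -0.0220; -0.0220 2.2280]
P' = Q + AᵀP(A−BK) = [5.7280 0.9780; 0.9780 2.4780]
tr(P') = 8.2061


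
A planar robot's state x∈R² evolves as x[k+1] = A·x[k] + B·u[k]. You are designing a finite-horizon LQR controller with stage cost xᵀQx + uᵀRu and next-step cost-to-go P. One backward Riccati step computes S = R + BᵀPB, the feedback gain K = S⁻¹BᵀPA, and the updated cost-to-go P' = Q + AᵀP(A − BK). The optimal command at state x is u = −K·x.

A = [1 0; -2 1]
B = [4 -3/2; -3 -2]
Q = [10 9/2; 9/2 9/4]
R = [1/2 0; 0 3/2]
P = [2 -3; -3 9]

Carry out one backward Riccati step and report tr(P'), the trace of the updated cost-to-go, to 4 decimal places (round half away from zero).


12.6748

BᵀP = [17.0000 -39.0000; 3.0000 -13.5000]
S = R + BᵀPB = [1/2 0; 0 3/2] + [185.0000 52.5000; 52.5000 22.5000] = [185.5000 52.5000; 52.5000 24.0000]
BᵀPA = [95.0000 -39.0000; 30.0000 -13.5000]
K = S⁻¹·BᵀPA = [0.4157 -0.1340; 0.3406 -0.2693]
A−BK = [-0.1521 0.1320; -0.0716 0.0593]
AᵀP(A−BK) = [0.2875 -0.1884; -0.1884 0.1373]
P' = Q + AᵀP(A−BK) = [10.2875 4.3116; 4.3116 2.3873]
tr(P') = 12.6748


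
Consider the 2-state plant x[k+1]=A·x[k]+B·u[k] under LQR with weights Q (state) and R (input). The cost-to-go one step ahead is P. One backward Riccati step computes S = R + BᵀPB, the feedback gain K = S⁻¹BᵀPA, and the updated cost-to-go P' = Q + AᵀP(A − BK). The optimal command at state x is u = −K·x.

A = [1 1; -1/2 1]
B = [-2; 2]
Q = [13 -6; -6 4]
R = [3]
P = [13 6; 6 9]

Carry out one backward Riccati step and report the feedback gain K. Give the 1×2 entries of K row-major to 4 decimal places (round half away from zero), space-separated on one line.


-0.3953 -0.1860

BᵀP = [-14.0000 6.0000]
S = R + BᵀPB = [3] + [40.0000] = [43.0000]
BᵀPA = [-17.0000 -8.0000]
K = S⁻¹·BᵀPA = [-0.3953 -0.1860]
A−BK = [0.2093 0.6279; 0.2907 1.3721]
AᵀP(A−BK) = [2.5291 8.3372; 8.3372 32.5116]
P' = Q + AᵀP(A−BK) = [15.5291 2.3372; 2.3372 36.5116]
tr(P') = 52.0407


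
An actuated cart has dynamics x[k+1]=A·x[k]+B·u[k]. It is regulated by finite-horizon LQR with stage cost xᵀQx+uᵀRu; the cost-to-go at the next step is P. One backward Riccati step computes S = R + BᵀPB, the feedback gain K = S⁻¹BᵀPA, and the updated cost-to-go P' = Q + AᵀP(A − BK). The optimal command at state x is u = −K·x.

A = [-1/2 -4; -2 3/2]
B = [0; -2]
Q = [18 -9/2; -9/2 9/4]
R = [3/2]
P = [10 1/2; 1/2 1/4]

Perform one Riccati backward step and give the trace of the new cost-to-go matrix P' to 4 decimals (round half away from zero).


174.1875

BᵀP = [-1.0000 -0.5000]
S = R + BᵀPB = [3/2] + [1.0000] = [2.5000]
BᵀPA = [1.5000 3.2500]
K = S⁻¹·BᵀPA = [0.6000 1.3000]
A−BK = [-0.5000 -4.0000; -0.8000 4.1000]
AᵀP(A−BK) = [3.6000 20.9250; 20.9250 150.3375]
P' = Q + AᵀP(A−BK) = [21.6000 16.4250; 16.4250 152.5875]
tr(P') = 174.1875


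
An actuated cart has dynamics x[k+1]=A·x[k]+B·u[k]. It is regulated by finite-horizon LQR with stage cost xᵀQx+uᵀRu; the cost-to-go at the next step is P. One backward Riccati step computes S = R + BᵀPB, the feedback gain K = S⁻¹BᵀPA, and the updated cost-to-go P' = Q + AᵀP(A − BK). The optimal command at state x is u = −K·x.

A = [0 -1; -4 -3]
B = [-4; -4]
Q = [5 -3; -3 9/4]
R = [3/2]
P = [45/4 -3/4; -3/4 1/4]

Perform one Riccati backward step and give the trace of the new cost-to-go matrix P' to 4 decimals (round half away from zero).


11.8289

BᵀP = [-42.0000 2.0000]
S = R + BᵀPB = [3/2] + [160.0000] = [161.5000]
BᵀPA = [-8.0000 36.0000]
K = S⁻¹·BᵀPA = [-0.0495 0.2229]
A−BK = [-0.1981 -0.1084; -4.1981 -2.1084]
AᵀP(A−BK) = [3.6037 1.7833; 1.7833 0.9752]
P' = Q + AᵀP(A−BK) = [8.6037 -1.2167; -1.2167 3.2252]
tr(P') = 11.8289


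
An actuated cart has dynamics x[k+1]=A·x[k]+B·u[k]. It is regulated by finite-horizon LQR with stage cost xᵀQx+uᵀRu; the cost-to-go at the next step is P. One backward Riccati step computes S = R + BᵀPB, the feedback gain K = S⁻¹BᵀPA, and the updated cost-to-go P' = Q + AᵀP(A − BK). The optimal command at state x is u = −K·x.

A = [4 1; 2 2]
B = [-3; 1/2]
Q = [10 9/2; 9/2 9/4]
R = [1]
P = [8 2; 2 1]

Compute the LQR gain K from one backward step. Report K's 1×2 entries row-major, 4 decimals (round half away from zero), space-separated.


BᵀP = [-23.0000 -5.5000]
S = R + BᵀPB = [1] + [66.2500] = [67.2500]
BᵀPA = [-103.0000 -34.0000]
K = S⁻¹·BᵀPA = [-1.5316 -0.5056]
A−BK = [-0.5948 -0.5167; 2.7658 2.2528]
AᵀP(A−BK) = [6.2454 3.9257; 3.9257 2.8104]
P' = Q + AᵀP(A−BK) = [16.2454 8.4257; 8.4257 5.0604]
tr(P') = 21.3058

-1.5316 -0.5056


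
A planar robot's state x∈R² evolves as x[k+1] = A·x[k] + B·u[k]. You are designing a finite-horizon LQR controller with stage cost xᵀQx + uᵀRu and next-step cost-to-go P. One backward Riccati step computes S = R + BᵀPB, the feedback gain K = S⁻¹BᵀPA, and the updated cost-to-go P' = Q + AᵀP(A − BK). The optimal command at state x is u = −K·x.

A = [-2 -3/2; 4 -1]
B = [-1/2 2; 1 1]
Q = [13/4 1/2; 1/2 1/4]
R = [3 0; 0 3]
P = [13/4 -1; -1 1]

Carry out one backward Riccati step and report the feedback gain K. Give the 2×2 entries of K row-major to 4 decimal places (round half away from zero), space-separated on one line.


1.4634 0.0732 -0.7317 -0.5366

BᵀP = [-2.6250 1.5000; 5.5000 -1.0000]
S = R + BᵀPB = [3 0; 0 3] + [2.8125 -3.7500; -3.7500 10.0000] = [5.8125 -3.7500; -3.7500 13.0000]
BᵀPA = [11.2500 2.4375; -15.0000 -7.2500]
K = S⁻¹·BᵀPA = [1.4634 0.0732; -0.7317 -0.5366]
A−BK = [0.1951 -0.3902; 3.2683 -0.5366]
AᵀP(A−BK) = [17.5610 0.8780; 0.8780 1.2439]
P' = Q + AᵀP(A−BK) = [20.8110 1.3780; 1.3780 1.4939]
tr(P') = 22.3049


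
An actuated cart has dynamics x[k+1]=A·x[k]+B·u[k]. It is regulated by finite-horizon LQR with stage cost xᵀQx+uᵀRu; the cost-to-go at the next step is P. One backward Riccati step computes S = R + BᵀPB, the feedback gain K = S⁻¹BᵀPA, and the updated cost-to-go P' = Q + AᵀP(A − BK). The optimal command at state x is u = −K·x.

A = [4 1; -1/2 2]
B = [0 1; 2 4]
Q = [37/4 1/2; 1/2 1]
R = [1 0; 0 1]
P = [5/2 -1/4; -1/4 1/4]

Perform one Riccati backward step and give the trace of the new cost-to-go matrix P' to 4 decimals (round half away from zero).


37.3589

BᵀP = [-0.5000 0.5000; 1.5000 0.7500]
S = R + BᵀPB = [1 0; 0 1] + [1.0000 1.5000; 1.5000 4.5000] = [2.0000 1.5000; 1.5000 5.5000]
BᵀPA = [-2.2500 0.5000; 5.6250 3.0000]
K = S⁻¹·BᵀPA = [-2.3786 -0.2000; 1.6714 0.6000]
A−BK = [2.3286 0.4000; -2.4286 0.0000]
AᵀP(A−BK) = [26.3089 4.0500; 4.0500 0.8000]
P' = Q + AᵀP(A−BK) = [35.5589 4.5500; 4.5500 1.8000]
tr(P') = 37.3589


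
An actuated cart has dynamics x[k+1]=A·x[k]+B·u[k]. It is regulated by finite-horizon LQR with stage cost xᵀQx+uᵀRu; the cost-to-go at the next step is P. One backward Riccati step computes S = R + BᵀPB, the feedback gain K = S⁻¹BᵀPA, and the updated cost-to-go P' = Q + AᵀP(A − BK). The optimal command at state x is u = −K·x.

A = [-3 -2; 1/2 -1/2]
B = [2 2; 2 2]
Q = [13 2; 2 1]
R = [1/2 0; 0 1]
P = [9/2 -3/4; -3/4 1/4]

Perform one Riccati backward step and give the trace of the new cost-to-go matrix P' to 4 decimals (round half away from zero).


BᵀP = [7.5000 -1.0000; 7.5000 -1.0000]
S = R + BᵀPB = [1/2 0; 0 1] + [13.0000 13.0000; 13.0000 13.0000] = [13.5000 13.0000; 13.0000 14.0000]
BᵀPA = [-23.0000 -14.5000; -23.0000 -14.5000]
K = S⁻¹·BᵀPA = [-1.1500 -0.7250; -0.5750 -0.3625]
A−BK = [0.4500 0.1750; 3.9500 1.6750]
AᵀP(A−BK) = [3.1375 1.5500; 1.5500 0.7938]
P' = Q + AᵀP(A−BK) = [16.1375 3.5500; 3.5500 1.7938]
tr(P') = 17.9313

17.9313


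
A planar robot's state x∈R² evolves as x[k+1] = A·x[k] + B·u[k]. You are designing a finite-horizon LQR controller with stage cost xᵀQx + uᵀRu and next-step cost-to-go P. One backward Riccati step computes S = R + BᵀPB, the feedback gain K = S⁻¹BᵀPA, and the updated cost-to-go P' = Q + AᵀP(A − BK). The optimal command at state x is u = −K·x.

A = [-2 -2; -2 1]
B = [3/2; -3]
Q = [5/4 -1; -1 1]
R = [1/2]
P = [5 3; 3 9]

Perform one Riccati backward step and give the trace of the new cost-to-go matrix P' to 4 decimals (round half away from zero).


58.4249

BᵀP = [-1.5000 -22.5000]
S = R + BᵀPB = [1/2] + [65.2500] = [65.7500]
BᵀPA = [48.0000 -19.5000]
K = S⁻¹·BᵀPA = [0.7300 -0.2966]
A−BK = [-3.0951 -1.5551; 0.1901 0.1103]
AᵀP(A−BK) = [44.9582 22.2357; 22.2357 11.2167]
P' = Q + AᵀP(A−BK) = [46.2082 21.2357; 21.2357 12.2167]
tr(P') = 58.4249


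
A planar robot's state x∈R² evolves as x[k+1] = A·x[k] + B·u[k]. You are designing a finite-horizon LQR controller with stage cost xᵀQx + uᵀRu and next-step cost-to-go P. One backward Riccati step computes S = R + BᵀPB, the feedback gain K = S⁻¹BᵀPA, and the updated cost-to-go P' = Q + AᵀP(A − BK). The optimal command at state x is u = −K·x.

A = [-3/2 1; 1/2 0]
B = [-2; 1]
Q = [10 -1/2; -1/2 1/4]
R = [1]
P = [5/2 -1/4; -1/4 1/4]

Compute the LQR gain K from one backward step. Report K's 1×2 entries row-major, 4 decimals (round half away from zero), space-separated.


0.6735 -0.4286

BᵀP = [-5.2500 0.7500]
S = R + BᵀPB = [1] + [11.2500] = [12.2500]
BᵀPA = [8.2500 -5.2500]
K = S⁻¹·BᵀPA = [0.6735 -0.4286]
A−BK = [-0.1531 0.1429; -0.1735 0.4286]
AᵀP(A−BK) = [0.5064 -0.3393; -0.3393 0.2500]
P' = Q + AᵀP(A−BK) = [10.5064 -0.8393; -0.8393 0.5000]
tr(P') = 11.0064


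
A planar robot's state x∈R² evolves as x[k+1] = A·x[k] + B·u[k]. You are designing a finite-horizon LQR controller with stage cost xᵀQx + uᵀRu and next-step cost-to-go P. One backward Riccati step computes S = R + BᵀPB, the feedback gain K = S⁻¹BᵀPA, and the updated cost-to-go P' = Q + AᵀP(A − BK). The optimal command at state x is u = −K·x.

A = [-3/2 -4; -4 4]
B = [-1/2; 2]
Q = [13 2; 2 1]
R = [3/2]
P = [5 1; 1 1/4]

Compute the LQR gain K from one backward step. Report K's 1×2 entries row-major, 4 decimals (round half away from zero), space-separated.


BᵀP = [-0.5000 0.0000]
S = R + BᵀPB = [3/2] + [0.2500] = [1.7500]
BᵀPA = [0.7500 2.0000]
K = S⁻¹·BᵀPA = [0.4286 1.1429]
A−BK = [-1.2857 -3.4286; -4.8571 1.7143]
AᵀP(A−BK) = [26.9286 35.1429; 35.1429 49.7143]
P' = Q + AᵀP(A−BK) = [39.9286 37.1429; 37.1429 50.7143]
tr(P') = 90.6429

0.4286 1.1429


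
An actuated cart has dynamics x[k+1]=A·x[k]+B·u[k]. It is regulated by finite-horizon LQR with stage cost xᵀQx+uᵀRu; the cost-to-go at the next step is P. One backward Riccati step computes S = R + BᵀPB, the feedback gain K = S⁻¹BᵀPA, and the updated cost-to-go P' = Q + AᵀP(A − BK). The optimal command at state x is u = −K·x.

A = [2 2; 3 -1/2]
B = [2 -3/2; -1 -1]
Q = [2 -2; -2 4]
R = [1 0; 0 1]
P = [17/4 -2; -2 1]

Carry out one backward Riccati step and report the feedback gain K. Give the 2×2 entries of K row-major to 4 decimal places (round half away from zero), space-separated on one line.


BᵀP = [10.5000 -5.0000; -4.3750 2.0000]
S = R + BᵀPB = [1 0; 0 1] + [26.0000 -10.7500; -10.7500 4.5625] = [27.0000 -10.7500; -10.7500 5.5625]
BᵀPA = [6.0000 23.5000; -2.7500 -9.7500]
K = S⁻¹·BᵀPA = [0.1101 0.7482; -0.2816 -0.3069]
A−BK = [1.3574 0.0433; 2.8285 -0.0587]
AᵀP(A−BK) = [0.5650 0.1670; 0.1670 0.6755]
P' = Q + AᵀP(A−BK) = [2.5650 -1.8330; -1.8330 4.6755]
tr(P') = 7.2405

0.1101 0.7482 -0.2816 -0.3069


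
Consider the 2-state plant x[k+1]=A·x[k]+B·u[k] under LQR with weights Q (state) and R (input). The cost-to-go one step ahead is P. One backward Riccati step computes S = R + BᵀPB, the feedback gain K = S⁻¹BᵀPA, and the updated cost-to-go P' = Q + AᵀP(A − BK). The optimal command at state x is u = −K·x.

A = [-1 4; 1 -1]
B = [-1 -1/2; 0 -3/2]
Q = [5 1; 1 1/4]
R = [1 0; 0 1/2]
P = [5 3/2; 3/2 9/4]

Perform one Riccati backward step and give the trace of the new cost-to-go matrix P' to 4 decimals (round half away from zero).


19.7883

BᵀP = [-5.0000 -1.5000; -4.7500 -4.1250]
S = R + BᵀPB = [1 0; 0 1/2] + [5.0000 4.7500; 4.7500 8.5625] = [6.0000 4.7500; 4.7500 9.0625]
BᵀPA = [3.5000 -18.5000; 0.6250 -14.8750]
K = S⁻¹·BᵀPA = [0.9037 -3.0491; -0.4047 -0.0432]
A−BK = [-0.2986 0.9293; 0.3929 -1.0648]
AᵀP(A−BK) = [1.3399 -4.0511; -4.0511 13.1984]
P' = Q + AᵀP(A−BK) = [6.3399 -3.0511; -3.0511 13.4484]
tr(P') = 19.7883


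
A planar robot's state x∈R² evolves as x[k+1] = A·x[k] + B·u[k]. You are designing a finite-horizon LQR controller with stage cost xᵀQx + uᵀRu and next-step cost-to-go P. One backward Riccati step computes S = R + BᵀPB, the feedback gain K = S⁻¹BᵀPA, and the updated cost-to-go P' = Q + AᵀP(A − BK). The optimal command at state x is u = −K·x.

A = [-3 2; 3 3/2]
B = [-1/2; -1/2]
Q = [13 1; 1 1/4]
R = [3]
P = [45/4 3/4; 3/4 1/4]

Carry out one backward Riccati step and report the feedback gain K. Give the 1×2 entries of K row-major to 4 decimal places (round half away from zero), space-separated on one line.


2.6400 -2.0400

BᵀP = [-6.0000 -0.5000]
S = R + BᵀPB = [3] + [3.2500] = [6.2500]
BᵀPA = [16.5000 -12.7500]
K = S⁻¹·BᵀPA = [2.6400 -2.0400]
A−BK = [-1.6800 0.9800; 4.3200 0.4800]
AᵀP(A−BK) = [46.4400 -31.5900; -31.5900 24.0525]
P' = Q + AᵀP(A−BK) = [59.4400 -30.5900; -30.5900 24.3025]
tr(P') = 83.7425


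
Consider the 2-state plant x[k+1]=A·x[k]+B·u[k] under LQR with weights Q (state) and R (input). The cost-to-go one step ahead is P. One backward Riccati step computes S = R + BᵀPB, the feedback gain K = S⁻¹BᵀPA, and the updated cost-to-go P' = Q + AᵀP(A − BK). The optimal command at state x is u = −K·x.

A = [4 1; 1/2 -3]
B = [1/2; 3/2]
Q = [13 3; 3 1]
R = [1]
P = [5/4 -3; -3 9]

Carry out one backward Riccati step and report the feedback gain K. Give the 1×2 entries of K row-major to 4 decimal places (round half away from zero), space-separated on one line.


-0.5568 -2.3370

BᵀP = [-3.8750 12.0000]
S = R + BᵀPB = [1] + [16.0625] = [17.0625]
BᵀPA = [-9.5000 -39.8750]
K = S⁻¹·BᵀPA = [-0.5568 -2.3370]
A−BK = [4.2784 2.1685; 1.3352 0.5055]
AᵀP(A−BK) = [4.9606 3.7985; 3.7985 7.0623]
P' = Q + AᵀP(A−BK) = [17.9606 6.7985; 6.7985 8.0623]
tr(P') = 26.0229


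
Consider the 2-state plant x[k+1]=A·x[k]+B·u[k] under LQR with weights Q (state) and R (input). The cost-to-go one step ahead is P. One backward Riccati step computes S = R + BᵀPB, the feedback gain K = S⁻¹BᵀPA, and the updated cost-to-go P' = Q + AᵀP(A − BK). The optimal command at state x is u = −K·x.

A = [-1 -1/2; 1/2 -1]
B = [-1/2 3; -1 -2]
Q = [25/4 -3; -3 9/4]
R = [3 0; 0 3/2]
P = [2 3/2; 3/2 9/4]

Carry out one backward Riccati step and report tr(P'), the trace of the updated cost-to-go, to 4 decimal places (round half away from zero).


10.3798

BᵀP = [-2.5000 -3.0000; 3.0000 0.0000]
S = R + BᵀPB = [3 0; 0 3/2] + [4.2500 -1.5000; -1.5000 9.0000] = [7.2500 -1.5000; -1.5000 10.5000]
BᵀPA = [1.0000 4.2500; -3.0000 -1.5000]
K = S⁻¹·BᵀPA = [0.0812 0.5736; -0.2741 -0.0609]
A−BK = [-0.1371 -0.0305; 0.0330 -0.5482]
AᵀP(A−BK) = [0.1589 0.2437; 0.2437 1.7208]
P' = Q + AᵀP(A−BK) = [6.4089 -2.7563; -2.7563 3.9708]
tr(P') = 10.3798


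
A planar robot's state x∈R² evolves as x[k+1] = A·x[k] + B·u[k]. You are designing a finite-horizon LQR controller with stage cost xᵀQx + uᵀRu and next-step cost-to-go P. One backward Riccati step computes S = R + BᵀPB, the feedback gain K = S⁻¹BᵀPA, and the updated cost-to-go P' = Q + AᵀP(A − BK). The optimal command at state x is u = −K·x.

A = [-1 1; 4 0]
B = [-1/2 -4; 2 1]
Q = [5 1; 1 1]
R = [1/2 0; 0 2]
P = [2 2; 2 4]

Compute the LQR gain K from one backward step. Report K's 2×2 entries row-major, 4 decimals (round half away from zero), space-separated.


1.9157 0.1379 -0.0192 -0.2414

BᵀP = [3.0000 7.0000; -6.0000 -4.0000]
S = R + BᵀPB = [1/2 0; 0 2] + [12.5000 -5.0000; -5.0000 20.0000] = [13.0000 -5.0000; -5.0000 22.0000]
BᵀPA = [25.0000 3.0000; -10.0000 -6.0000]
K = S⁻¹·BᵀPA = [1.9157 0.1379; -0.0192 -0.2414]
A−BK = [-0.1188 0.1034; 0.1877 -0.0345]
AᵀP(A−BK) = [1.9157 0.1379; 0.1379 0.1379]
P' = Q + AᵀP(A−BK) = [6.9157 1.1379; 1.1379 1.1379]
tr(P') = 8.0536


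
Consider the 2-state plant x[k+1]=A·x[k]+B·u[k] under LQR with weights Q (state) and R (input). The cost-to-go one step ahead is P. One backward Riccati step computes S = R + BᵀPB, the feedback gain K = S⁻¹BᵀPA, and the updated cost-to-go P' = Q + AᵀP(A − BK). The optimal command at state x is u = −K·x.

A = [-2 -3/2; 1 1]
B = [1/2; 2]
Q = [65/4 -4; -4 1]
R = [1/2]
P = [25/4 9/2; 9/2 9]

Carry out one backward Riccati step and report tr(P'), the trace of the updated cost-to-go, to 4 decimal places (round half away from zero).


BᵀP = [12.1250 20.2500]
S = R + BᵀPB = [1/2] + [46.5625] = [47.0625]
BᵀPA = [-4.0000 2.0625]
K = S⁻¹·BᵀPA = [-0.0850 0.0438]
A−BK = [-1.9575 -1.5219; 1.1700 0.9124]
AᵀP(A−BK) = [15.6600 12.1753; 12.1753 9.4721]
P' = Q + AᵀP(A−BK) = [31.9100 8.1753; 8.1753 10.4721]
tr(P') = 42.3821

42.3821


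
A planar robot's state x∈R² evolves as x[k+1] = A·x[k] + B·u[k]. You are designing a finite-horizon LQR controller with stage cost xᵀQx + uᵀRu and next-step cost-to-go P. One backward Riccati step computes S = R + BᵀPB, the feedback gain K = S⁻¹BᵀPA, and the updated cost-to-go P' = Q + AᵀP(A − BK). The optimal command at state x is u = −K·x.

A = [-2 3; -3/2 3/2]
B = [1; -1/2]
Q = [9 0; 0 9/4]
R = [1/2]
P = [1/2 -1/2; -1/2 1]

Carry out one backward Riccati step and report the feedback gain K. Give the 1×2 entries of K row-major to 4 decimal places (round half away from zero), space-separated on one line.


BᵀP = [0.7500 -1.0000]
S = R + BᵀPB = [1/2] + [1.2500] = [1.7500]
BᵀPA = [0.0000 0.7500]
K = S⁻¹·BᵀPA = [0.0000 0.4286]
A−BK = [-2.0000 2.5714; -1.5000 1.7143]
AᵀP(A−BK) = [1.2500 -1.5000; -1.5000 1.9286]
P' = Q + AᵀP(A−BK) = [10.2500 -1.5000; -1.5000 4.1786]
tr(P') = 14.4286

0.0000 0.4286


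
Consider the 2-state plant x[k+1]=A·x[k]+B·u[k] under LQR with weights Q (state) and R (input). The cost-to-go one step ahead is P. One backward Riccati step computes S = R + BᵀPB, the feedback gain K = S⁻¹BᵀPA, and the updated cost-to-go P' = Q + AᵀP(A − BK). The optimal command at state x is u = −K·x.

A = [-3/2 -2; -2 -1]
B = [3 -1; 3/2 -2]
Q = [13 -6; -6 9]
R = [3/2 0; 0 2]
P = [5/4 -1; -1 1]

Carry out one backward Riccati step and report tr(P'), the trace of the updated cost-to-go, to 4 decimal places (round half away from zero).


BᵀP = [2.2500 -1.5000; 0.7500 -1.0000]
S = R + BᵀPB = [3/2 0; 0 2] + [4.5000 0.7500; 0.7500 1.2500] = [6.0000 0.7500; 0.7500 3.2500]
BᵀPA = [-0.3750 -3.0000; 0.8750 -0.5000]
K = S⁻¹·BᵀPA = [-0.0990 -0.4950; 0.2921 -0.0396]
A−BK = [-0.9109 -0.5545; -1.2673 -0.3366]
AᵀP(A−BK) = [0.5198 0.0990; 0.0990 0.4950]
P' = Q + AᵀP(A−BK) = [13.5198 -5.9010; -5.9010 9.4950]
tr(P') = 23.0149

23.0149


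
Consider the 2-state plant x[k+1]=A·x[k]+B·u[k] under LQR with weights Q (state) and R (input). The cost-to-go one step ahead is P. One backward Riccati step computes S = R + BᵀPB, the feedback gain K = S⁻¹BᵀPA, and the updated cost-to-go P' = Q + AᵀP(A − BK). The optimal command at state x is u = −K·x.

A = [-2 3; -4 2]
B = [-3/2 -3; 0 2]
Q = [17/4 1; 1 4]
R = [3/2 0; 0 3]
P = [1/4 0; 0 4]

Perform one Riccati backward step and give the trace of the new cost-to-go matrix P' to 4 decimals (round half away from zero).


34.3205

BᵀP = [-0.3750 0.0000; -0.7500 8.0000]
S = R + BᵀPB = [3/2 0; 0 3] + [0.5625 1.1250; 1.1250 18.2500] = [2.0625 1.1250; 1.1250 21.2500]
BᵀPA = [0.7500 -1.1250; -30.5000 13.7500]
K = S⁻¹·BᵀPA = [1.1806 -0.9251; -1.4978 0.6960]
A−BK = [-4.7225 3.7004; -1.0044 0.6079]
AᵀP(A−BK) = [18.4317 -11.5771; -11.5771 7.6388]
P' = Q + AᵀP(A−BK) = [22.6817 -10.5771; -10.5771 11.6388]
tr(P') = 34.3205


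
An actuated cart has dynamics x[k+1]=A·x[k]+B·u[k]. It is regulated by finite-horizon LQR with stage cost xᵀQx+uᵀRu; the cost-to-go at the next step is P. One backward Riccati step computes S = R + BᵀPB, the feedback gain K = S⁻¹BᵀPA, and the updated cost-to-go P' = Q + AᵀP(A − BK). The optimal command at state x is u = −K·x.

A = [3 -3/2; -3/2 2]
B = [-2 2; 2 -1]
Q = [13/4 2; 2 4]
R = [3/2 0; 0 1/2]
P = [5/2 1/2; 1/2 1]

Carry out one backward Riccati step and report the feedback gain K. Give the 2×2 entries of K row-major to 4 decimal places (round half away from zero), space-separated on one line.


BᵀP = [-4.0000 1.0000; 4.5000 0.0000]
S = R + BᵀPB = [3/2 0; 0 1/2] + [10.0000 -9.0000; -9.0000 9.0000] = [11.5000 -9.0000; -9.0000 9.5000]
BᵀPA = [-13.5000 8.0000; 13.5000 -6.7500]
K = S⁻¹·BᵀPA = [-0.2389 0.5398; 1.1947 -0.1991]
A−BK = [0.1327 -0.0221; 0.1726 0.7212]
AᵀP(A−BK) = [0.8960 -0.1493; -0.1493 0.9624]
P' = Q + AᵀP(A−BK) = [4.1460 1.8507; 1.8507 4.9624]
tr(P') = 9.1084

-0.2389 0.5398 1.1947 -0.1991


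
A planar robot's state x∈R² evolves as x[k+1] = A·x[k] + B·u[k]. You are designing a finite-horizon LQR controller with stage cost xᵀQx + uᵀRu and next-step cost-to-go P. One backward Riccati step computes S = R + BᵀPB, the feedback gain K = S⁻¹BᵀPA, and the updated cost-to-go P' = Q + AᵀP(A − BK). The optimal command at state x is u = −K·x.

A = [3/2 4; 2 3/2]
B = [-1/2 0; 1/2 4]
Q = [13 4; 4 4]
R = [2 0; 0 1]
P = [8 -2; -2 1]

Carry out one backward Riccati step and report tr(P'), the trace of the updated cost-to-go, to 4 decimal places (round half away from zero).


66.0329

BᵀP = [-5.0000 1.5000; -8.0000 4.0000]
S = R + BᵀPB = [2 0; 0 1] + [3.2500 6.0000; 6.0000 16.0000] = [5.2500 6.0000; 6.0000 17.0000]
BᵀPA = [-4.5000 -17.7500; -4.0000 -26.0000]
K = S⁻¹·BᵀPA = [-0.9859 -2.7371; 0.1127 -0.5634]
A−BK = [1.0070 2.6315; 2.0423 5.1221]
AᵀP(A−BK) = [6.0141 15.9296; 15.9296 43.0188]
P' = Q + AᵀP(A−BK) = [19.0141 19.9296; 19.9296 47.0188]
tr(P') = 66.0329


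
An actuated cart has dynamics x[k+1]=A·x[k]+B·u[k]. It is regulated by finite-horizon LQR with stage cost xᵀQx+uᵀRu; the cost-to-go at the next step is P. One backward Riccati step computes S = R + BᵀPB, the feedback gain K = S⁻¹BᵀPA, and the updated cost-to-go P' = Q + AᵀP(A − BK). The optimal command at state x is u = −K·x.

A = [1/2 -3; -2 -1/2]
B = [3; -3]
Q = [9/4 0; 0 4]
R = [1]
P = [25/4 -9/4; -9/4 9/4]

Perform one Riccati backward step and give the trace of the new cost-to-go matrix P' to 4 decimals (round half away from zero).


BᵀP = [25.5000 -13.5000]
S = R + BᵀPB = [1] + [117.0000] = [118.0000]
BᵀPA = [39.7500 -69.7500]
K = S⁻¹·BᵀPA = [0.3369 -0.5911]
A−BK = [-0.5106 -1.2267; -0.9894 -2.2733]
AᵀP(A−BK) = [1.6721 3.4338; 3.4338 8.8332]
P' = Q + AᵀP(A−BK) = [3.9221 3.4338; 3.4338 12.8332]
tr(P') = 16.7553

16.7553


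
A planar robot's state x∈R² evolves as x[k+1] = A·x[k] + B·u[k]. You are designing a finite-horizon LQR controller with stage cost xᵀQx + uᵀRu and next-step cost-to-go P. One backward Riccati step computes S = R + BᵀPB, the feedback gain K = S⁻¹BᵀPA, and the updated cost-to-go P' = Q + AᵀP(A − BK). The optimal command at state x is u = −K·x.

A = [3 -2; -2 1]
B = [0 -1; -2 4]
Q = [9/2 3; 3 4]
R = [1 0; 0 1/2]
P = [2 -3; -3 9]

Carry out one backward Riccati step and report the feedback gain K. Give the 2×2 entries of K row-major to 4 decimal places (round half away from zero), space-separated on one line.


BᵀP = [6.0000 -18.0000; -14.0000 39.0000]
S = R + BᵀPB = [1 0; 0 1/2] + [36.0000 -78.0000; -78.0000 170.0000] = [37.0000 -78.0000; -78.0000 170.5000]
BᵀPA = [54.0000 -30.0000; -120.0000 67.0000]
K = S⁻¹·BᵀPA = [-0.6815 0.4944; -1.0156 0.6192]
A−BK = [1.9844 -1.3808; 0.6993 -0.4878]
AᵀP(A−BK) = [4.9310 -3.4009; -3.4009 2.3497]
P' = Q + AᵀP(A−BK) = [9.4310 -0.4009; -0.4009 6.3497]
tr(P') = 15.7806

-0.6815 0.4944 -1.0156 0.6192


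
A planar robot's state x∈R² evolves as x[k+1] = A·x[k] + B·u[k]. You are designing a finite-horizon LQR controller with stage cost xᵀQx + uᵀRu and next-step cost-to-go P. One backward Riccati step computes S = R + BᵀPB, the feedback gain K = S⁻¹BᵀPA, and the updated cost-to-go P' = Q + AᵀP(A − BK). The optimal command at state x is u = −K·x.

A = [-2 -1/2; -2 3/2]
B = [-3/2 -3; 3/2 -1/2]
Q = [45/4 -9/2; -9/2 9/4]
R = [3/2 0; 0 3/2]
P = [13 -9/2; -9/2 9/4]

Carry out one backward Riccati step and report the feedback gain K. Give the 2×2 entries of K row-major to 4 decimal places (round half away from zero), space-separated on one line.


-0.3848 0.5467 0.7304 -0.0317

BᵀP = [-26.2500 10.1250; -36.7500 12.3750]
S = R + BᵀPB = [3/2 0; 0 3/2] + [54.5625 73.6875; 73.6875 104.0625] = [56.0625 73.6875; 73.6875 105.5625]
BᵀPA = [32.2500 28.3125; 48.7500 36.9375]
K = S⁻¹·BᵀPA = [-0.3848 0.5467; 0.7304 -0.0317]
A−BK = [-0.3859 0.2249; -1.0576 0.6642]
AᵀP(A−BK) = [1.8018 -0.8353; -0.8353 0.7555]
P' = Q + AᵀP(A−BK) = [13.0518 -5.3353; -5.3353 3.0055]
tr(P') = 16.0573


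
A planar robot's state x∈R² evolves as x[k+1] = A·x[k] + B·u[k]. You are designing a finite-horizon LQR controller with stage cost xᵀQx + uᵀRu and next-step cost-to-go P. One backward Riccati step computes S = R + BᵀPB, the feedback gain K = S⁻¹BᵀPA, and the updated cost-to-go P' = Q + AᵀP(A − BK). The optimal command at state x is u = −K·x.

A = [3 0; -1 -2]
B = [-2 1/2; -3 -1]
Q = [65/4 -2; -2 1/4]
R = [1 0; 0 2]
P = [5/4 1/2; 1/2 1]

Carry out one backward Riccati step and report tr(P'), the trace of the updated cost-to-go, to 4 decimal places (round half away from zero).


22.0891

BᵀP = [-4.0000 -4.0000; 0.1250 -0.7500]
S = R + BᵀPB = [1 0; 0 2] + [20.0000 2.0000; 2.0000 0.8125] = [21.0000 2.0000; 2.0000 2.8125]
BᵀPA = [-8.0000 8.0000; 1.1250 1.5000]
K = S⁻¹·BᵀPA = [-0.4495 0.3541; 0.7196 0.2815]
A−BK = [1.7412 0.5675; -1.6288 -0.6561]
AᵀP(A−BK) = [4.8445 1.5165; 1.5165 0.7446]
P' = Q + AᵀP(A−BK) = [21.0945 -0.4835; -0.4835 0.9946]
tr(P') = 22.0891
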